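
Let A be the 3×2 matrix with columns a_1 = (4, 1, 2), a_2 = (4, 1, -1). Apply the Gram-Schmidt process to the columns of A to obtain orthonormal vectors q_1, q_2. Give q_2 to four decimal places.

q_1 = a_1/‖a_1‖ = (4, 1, 2)/4.5826 = (0.8729, 0.2182, 0.4364).
r_{12} = q_1·a_2 = 3.2733.
u_2 = a_2 − 3.2733·q_1 = (1.1429, 0.2857, -2.4286).
‖u_2‖ = 2.6992, so q_2 = (0.4234, 0.1059, -0.8997).

q_2 = (0.4234, 0.1059, -0.8997)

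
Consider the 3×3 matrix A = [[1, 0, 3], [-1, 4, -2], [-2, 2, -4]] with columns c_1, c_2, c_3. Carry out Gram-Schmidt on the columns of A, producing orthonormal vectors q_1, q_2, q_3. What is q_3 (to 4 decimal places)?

q_3 = (0.8018, -0.2673, 0.5345)

c_1 = (1, -1, -2); ‖c_1‖ = 2.4495, so q_1 = (0.4082, -0.4082, -0.8165).
q_1·c_2 = 0.4082·0 + (-0.4082)·4 + (-0.8165)·2 = -3.2660.
u_2 = c_2 + 3.2660·q_1 = (1.3333, 2.6667, -0.6667).
‖u_2‖ = 3.0551, so q_2 = (0.4364, 0.8729, -0.2182).
q_1·c_3 = 0.4082·3 + (-0.4082)·(-2) + (-0.8165)·(-4) = 5.3072; q_2·c_3 = 0.4364·3 + 0.8729·(-2) + (-0.2182)·(-4) = 0.4364.
u_3 = c_3 − 5.3072·q_1 − 0.4364·q_2 = (0.6429, -0.2143, 0.4286).
‖u_3‖ = 0.8018, so q_3 = (0.8018, -0.2673, 0.5345).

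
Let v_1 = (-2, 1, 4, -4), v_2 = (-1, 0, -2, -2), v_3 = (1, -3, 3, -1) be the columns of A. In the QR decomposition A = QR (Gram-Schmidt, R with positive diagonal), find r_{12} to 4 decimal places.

e_1 = v_1/‖v_1‖ = (-2, 1, 4, -4)/6.0828 = (-0.3288, 0.1644, 0.6576, -0.6576).
r_{12} = e_1·v_2 = 0.3288.

r_{12} = 0.3288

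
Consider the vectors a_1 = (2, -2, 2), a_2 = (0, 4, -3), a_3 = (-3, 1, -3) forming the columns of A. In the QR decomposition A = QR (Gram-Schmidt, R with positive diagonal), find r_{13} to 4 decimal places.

r_{13} = -4.0415

q_1 = a_1/‖a_1‖ = (2, -2, 2)/3.4641 = (0.5774, -0.5774, 0.5774).
r_{13} = q_1·a_3 = -4.0415.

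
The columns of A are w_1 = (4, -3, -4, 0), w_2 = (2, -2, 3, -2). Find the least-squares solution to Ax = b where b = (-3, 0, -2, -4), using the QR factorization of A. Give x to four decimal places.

x = (-0.0887, -0.1820)

w_1 = (4, -3, -4, 0); ‖w_1‖ = 6.4031, so q_1 = (0.6247, -0.4685, -0.6247, 0.0000).
q_1·w_2 = 0.6247·2 + (-0.4685)·(-2) + (-0.6247)·3 + 0.0000·(-2) = 0.3123.
u_2 = w_2 − 0.3123·q_1 = (1.8049, -1.8537, 3.1951, -2.0000).
‖u_2‖ = 4.5719, so q_2 = (0.3948, -0.4054, 0.6989, -0.4375).
Qᵀb = (-0.6247, -0.8322).
Back-substitute: x_2 = -0.8322/4.5719 = -0.1820.
x_1 = (-0.6247 − 0.3123·(-0.1820))/6.4031 = -0.0887.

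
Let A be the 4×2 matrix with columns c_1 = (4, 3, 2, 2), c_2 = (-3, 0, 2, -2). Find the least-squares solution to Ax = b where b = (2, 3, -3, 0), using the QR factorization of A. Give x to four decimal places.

x = (0.1031, -0.6331)

c_1 = (4, 3, 2, 2); ‖c_1‖ = 5.7446, so q_1 = (0.6963, 0.5222, 0.3482, 0.3482).
q_1·c_2 = 0.6963·(-3) + 0.5222·0 + 0.3482·2 + 0.3482·(-2) = -2.0889.
u_2 = c_2 + 2.0889·q_1 = (-1.5455, 1.0909, 2.7273, -1.2727).
‖u_2‖ = 3.5548, so q_2 = (-0.4348, 0.3069, 0.7672, -0.3580).
Qᵀb = (1.9149, -2.2505).
Back-substitute: x_2 = -2.2505/3.5548 = -0.6331.
x_1 = (1.9149 + 2.0889·(-0.6331))/5.7446 = 0.1031.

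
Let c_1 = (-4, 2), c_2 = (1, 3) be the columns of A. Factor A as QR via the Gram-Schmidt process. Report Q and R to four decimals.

Q = [[-0.8944, 0.4472], [0.4472, 0.8944]], R = [[4.4721, 0.4472], [0.0000, 3.1305]]

e_1 = c_1/‖c_1‖ = (-4, 2)/4.4721 = (-0.8944, 0.4472).
r_{12} = e_1·c_2 = 0.4472.
u_2 = c_2 − 0.4472·e_1 = (1.4000, 2.8000).
‖u_2‖ = 3.1305, so e_2 = (0.4472, 0.8944).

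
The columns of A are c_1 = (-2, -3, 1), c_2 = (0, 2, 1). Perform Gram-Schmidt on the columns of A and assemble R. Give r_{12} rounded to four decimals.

c_1 = (-2, -3, 1); ‖c_1‖ = 3.7417, so q_1 = (-0.5345, -0.8018, 0.2673).
r_{12} = q_1·c_2 = -1.3363.

r_{12} = -1.3363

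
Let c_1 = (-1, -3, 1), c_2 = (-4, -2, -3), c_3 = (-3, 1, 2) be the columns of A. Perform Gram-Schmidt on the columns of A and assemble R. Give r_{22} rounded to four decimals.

r_{22} = 4.9543

c_1 = (-1, -3, 1); ‖c_1‖ = 3.3166, so q_1 = (-0.3015, -0.9045, 0.3015).
q_1·c_2 = (-0.3015)·(-4) + (-0.9045)·(-2) + 0.3015·(-3) = 2.1106.
u_2 = c_2 − 2.1106·q_1 = (-3.3636, -0.0909, -3.6364).
r_{22} = ‖u_2‖ = 4.9543.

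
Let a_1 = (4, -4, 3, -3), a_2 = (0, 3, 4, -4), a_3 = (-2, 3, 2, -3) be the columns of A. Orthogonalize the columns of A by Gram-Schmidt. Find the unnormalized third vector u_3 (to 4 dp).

u_3 = (-0.8395, -0.5373, -0.2985, -0.7015)

a_1 = (4, -4, 3, -3); ‖a_1‖ = 7.0711, so q_1 = (0.5657, -0.5657, 0.4243, -0.4243).
q_1·a_2 = 0.5657·0 + (-0.5657)·3 + 0.4243·4 + (-0.4243)·(-4) = 1.6971.
u_2 = a_2 − 1.6971·q_1 = (-0.9600, 3.9600, 3.2800, -3.2800).
‖u_2‖ = 6.1741, so q_2 = (-0.1555, 0.6414, 0.5312, -0.5312).
q_1·a_3 = 0.5657·(-2) + (-0.5657)·3 + 0.4243·2 + (-0.4243)·(-3) = -0.7071; q_2·a_3 = (-0.1555)·(-2) + 0.6414·3 + 0.5312·2 + (-0.5312)·(-3) = 4.8914.
u_3 = a_3 + 0.7071·q_1 − 4.8914·q_2 = (-0.8395, -0.5373, -0.2985, -0.7015).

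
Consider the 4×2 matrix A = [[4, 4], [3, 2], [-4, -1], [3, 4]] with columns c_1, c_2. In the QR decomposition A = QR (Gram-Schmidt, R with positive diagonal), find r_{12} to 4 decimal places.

c_1 = (4, 3, -4, 3); ‖c_1‖ = 7.0711, so e_1 = (0.5657, 0.4243, -0.5657, 0.4243).
r_{12} = e_1·c_2 = 5.3740.

r_{12} = 5.3740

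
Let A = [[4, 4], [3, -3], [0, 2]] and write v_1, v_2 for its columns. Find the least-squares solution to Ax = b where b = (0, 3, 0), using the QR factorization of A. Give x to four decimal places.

q_1 = v_1/‖v_1‖ = (4, 3, 0)/5.0000 = (0.8000, 0.6000, 0.0000).
r_{12} = q_1·v_2 = 1.4000.
u_2 = v_2 − 1.4000·q_1 = (2.8800, -3.8400, 2.0000).
‖u_2‖ = 5.2000, so q_2 = (0.5538, -0.7385, 0.3846).
Qᵀb = (1.8000, -2.2154).
Back-substitute: x_2 = -2.2154/5.2000 = -0.4260.
x_1 = (1.8000 − 1.4000·(-0.4260))/5.0000 = 0.4793.

x = (0.4793, -0.4260)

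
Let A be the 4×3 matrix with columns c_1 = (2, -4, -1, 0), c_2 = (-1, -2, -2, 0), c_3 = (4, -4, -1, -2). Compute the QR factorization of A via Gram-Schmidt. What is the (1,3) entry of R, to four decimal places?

r_{13} = 5.4554

e_1 = c_1/‖c_1‖ = (2, -4, -1, 0)/4.5826 = (0.4364, -0.8729, -0.2182, 0.0000).
r_{13} = e_1·c_3 = 5.4554.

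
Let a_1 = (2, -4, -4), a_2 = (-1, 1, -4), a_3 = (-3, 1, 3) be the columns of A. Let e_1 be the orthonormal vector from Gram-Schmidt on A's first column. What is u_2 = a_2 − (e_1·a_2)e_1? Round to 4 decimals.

a_1 = (2, -4, -4); ‖a_1‖ = 6.0000, so e_1 = (0.3333, -0.6667, -0.6667).
e_1·a_2 = 0.3333·(-1) + (-0.6667)·1 + (-0.6667)·(-4) = 1.6667.
u_2 = a_2 − 1.6667·e_1 = (-1.5556, 2.1111, -2.8889).

u_2 = (-1.5556, 2.1111, -2.8889)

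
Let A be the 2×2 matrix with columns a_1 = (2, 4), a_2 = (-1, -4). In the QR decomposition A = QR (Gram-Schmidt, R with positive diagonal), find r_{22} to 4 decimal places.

a_1 = (2, 4); ‖a_1‖ = 4.4721, so q_1 = (0.4472, 0.8944).
q_1·a_2 = 0.4472·(-1) + 0.8944·(-4) = -4.0249.
u_2 = a_2 + 4.0249·q_1 = (0.8000, -0.4000).
r_{22} = ‖u_2‖ = 0.8944.

r_{22} = 0.8944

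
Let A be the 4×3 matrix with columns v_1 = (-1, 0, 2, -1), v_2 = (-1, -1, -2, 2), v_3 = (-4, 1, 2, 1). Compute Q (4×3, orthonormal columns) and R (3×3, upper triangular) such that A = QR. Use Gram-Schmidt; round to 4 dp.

v_1 = (-1, 0, 2, -1); ‖v_1‖ = 2.4495, so e_1 = (-0.4082, 0.0000, 0.8165, -0.4082).
e_1·v_2 = (-0.4082)·(-1) + 0.0000·(-1) + 0.8165·(-2) + (-0.4082)·2 = -2.0412.
u_2 = v_2 + 2.0412·e_1 = (-1.8333, -1.0000, -0.3333, 1.1667).
‖u_2‖ = 2.4152, so e_2 = (-0.7591, -0.4140, -0.1380, 0.4830).
e_1·v_3 = (-0.4082)·(-4) + 0.0000·1 + 0.8165·2 + (-0.4082)·1 = 2.8577; e_2·v_3 = (-0.7591)·(-4) + (-0.4140)·1 + (-0.1380)·2 + 0.4830·1 = 2.8293.
u_3 = v_3 − 2.8577·e_1 − 2.8293·e_2 = (-0.6857, 2.1714, 0.0571, 0.8000).
‖u_3‖ = 2.4142, so e_3 = (-0.2840, 0.8994, 0.0237, 0.3314).

Q = [[-0.4082, -0.7591, -0.2840], [0.0000, -0.4140, 0.8994], [0.8165, -0.1380, 0.0237], [-0.4082, 0.4830, 0.3314]], R = [[2.4495, -2.0412, 2.8577], [0.0000, 2.4152, 2.8293], [0.0000, 0.0000, 2.4142]]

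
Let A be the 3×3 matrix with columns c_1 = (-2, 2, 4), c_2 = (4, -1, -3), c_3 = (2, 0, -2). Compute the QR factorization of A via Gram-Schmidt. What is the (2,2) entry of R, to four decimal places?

e_1 = c_1/‖c_1‖ = (-2, 2, 4)/4.8990 = (-0.4082, 0.4082, 0.8165).
r_{12} = e_1·c_2 = -4.4907.
u_2 = c_2 + 4.4907·e_1 = (2.1667, 0.8333, 0.6667).
r_{22} = ‖u_2‖ = 2.4152.

r_{22} = 2.4152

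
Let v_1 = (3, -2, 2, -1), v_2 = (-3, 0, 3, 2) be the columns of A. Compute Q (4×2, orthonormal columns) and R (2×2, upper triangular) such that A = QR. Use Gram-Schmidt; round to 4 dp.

q_1 = v_1/‖v_1‖ = (3, -2, 2, -1)/4.2426 = (0.7071, -0.4714, 0.4714, -0.2357).
r_{12} = q_1·v_2 = -1.1785.
u_2 = v_2 + 1.1785·q_1 = (-2.1667, -0.5556, 3.5556, 1.7222).
‖u_2‖ = 4.5399, so q_2 = (-0.4772, -0.1224, 0.7832, 0.3793).

Q = [[0.7071, -0.4772], [-0.4714, -0.1224], [0.4714, 0.7832], [-0.2357, 0.3793]], R = [[4.2426, -1.1785], [0.0000, 4.5399]]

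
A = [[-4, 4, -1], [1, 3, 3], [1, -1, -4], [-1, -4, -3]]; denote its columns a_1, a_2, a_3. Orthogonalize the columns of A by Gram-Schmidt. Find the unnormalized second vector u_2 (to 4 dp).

u_2 = (1.8947, 3.5263, -0.4737, -4.5263)

a_1 = (-4, 1, 1, -1); ‖a_1‖ = 4.3589, so q_1 = (-0.9177, 0.2294, 0.2294, -0.2294).
q_1·a_2 = (-0.9177)·4 + 0.2294·3 + 0.2294·(-1) + (-0.2294)·(-4) = -2.2942.
u_2 = a_2 + 2.2942·q_1 = (1.8947, 3.5263, -0.4737, -4.5263).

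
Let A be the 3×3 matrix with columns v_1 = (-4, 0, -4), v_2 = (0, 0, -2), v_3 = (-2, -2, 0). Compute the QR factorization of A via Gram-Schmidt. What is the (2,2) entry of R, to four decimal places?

q_1 = v_1/‖v_1‖ = (-4, 0, -4)/5.6569 = (-0.7071, 0.0000, -0.7071).
r_{12} = q_1·v_2 = 1.4142.
u_2 = v_2 − 1.4142·q_1 = (1.0000, 0.0000, -1.0000).
r_{22} = ‖u_2‖ = 1.4142.

r_{22} = 1.4142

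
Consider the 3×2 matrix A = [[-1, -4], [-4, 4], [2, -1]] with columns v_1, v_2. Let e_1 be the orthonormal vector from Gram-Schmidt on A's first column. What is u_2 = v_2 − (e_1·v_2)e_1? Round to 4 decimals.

v_1 = (-1, -4, 2); ‖v_1‖ = 4.5826, so e_1 = (-0.2182, -0.8729, 0.4364).
e_1·v_2 = (-0.2182)·(-4) + (-0.8729)·4 + 0.4364·(-1) = -3.0551.
u_2 = v_2 + 3.0551·e_1 = (-4.6667, 1.3333, 0.3333).

u_2 = (-4.6667, 1.3333, 0.3333)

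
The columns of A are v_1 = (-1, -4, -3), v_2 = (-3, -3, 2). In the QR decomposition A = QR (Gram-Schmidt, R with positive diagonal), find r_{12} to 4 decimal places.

r_{12} = 1.7650

v_1 = (-1, -4, -3); ‖v_1‖ = 5.0990, so q_1 = (-0.1961, -0.7845, -0.5883).
r_{12} = q_1·v_2 = 1.7650.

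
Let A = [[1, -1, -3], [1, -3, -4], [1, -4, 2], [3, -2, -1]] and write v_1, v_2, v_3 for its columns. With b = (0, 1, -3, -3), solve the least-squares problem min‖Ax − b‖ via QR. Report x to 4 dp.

v_1 = (1, 1, 1, 3); ‖v_1‖ = 3.4641, so e_1 = (0.2887, 0.2887, 0.2887, 0.8660).
e_1·v_2 = 0.2887·(-1) + 0.2887·(-3) + 0.2887·(-4) + 0.8660·(-2) = -4.0415.
u_2 = v_2 + 4.0415·e_1 = (0.1667, -1.8333, -2.8333, 1.5000).
‖u_2‖ = 3.6968, so e_2 = (0.0451, -0.4959, -0.7664, 0.4058).
e_1·v_3 = 0.2887·(-3) + 0.2887·(-4) + 0.2887·2 + 0.8660·(-1) = -2.3094; e_2·v_3 = 0.0451·(-3) + (-0.4959)·(-4) + (-0.7664)·2 + 0.4058·(-1) = -0.0902.
u_3 = v_3 + 2.3094·e_1 + 0.0902·e_2 = (-2.3293, -3.3780, 2.5976, 1.0366).
‖u_3‖ = 4.9657, so e_3 = (-0.4691, -0.6803, 0.5231, 0.2087).
Qᵀb = (-3.1754, 0.5861, -2.8758).
Back-substitute: x_3 = -2.8758/4.9657 = -0.5791.
x_2 = (0.5861 + 0.0902·(-0.5791))/3.6968 = 0.1444.
x_1 = (-3.1754 + 4.0415·0.1444 + 2.3094·(-0.5791))/3.4641 = -1.1343.

x = (-1.1343, 0.1444, -0.5791)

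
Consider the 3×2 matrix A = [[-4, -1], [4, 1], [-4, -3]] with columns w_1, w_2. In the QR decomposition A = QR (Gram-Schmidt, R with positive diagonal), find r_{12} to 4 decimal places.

w_1 = (-4, 4, -4); ‖w_1‖ = 6.9282, so e_1 = (-0.5774, 0.5774, -0.5774).
r_{12} = e_1·w_2 = 2.8868.

r_{12} = 2.8868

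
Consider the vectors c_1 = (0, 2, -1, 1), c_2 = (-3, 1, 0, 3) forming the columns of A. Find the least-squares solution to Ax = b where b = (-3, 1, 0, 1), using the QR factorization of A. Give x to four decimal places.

e_1 = c_1/‖c_1‖ = (0, 2, -1, 1)/2.4495 = (0.0000, 0.8165, -0.4082, 0.4082).
r_{12} = e_1·c_2 = 2.0412.
u_2 = c_2 − 2.0412·e_1 = (-3.0000, -0.6667, 0.8333, 2.1667).
‖u_2‖ = 3.8514, so e_2 = (-0.7789, -0.1731, 0.2164, 0.5626).
Qᵀb = (1.2247, 2.7263).
Back-substitute: x_2 = 2.7263/3.8514 = 0.7079.
x_1 = (1.2247 − 2.0412·0.7079)/2.4495 = -0.0899.

x = (-0.0899, 0.7079)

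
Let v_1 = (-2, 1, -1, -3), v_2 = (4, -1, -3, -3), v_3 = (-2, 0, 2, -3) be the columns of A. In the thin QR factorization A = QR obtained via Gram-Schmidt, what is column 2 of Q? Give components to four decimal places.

q_2 = (0.7502, -0.2046, -0.4774, -0.4092)

v_1 = (-2, 1, -1, -3); ‖v_1‖ = 3.8730, so q_1 = (-0.5164, 0.2582, -0.2582, -0.7746).
q_1·v_2 = (-0.5164)·4 + 0.2582·(-1) + (-0.2582)·(-3) + (-0.7746)·(-3) = 0.7746.
u_2 = v_2 − 0.7746·q_1 = (4.4000, -1.2000, -2.8000, -2.4000).
‖u_2‖ = 5.8652, so q_2 = (0.7502, -0.2046, -0.4774, -0.4092).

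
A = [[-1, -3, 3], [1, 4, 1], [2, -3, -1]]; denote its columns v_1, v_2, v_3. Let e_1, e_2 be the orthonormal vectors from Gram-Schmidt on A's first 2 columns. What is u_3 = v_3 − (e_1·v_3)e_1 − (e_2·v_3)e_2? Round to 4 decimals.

u_3 = (2.2217, 1.8177, 0.2020)

v_1 = (-1, 1, 2); ‖v_1‖ = 2.4495, so e_1 = (-0.4082, 0.4082, 0.8165).
e_1·v_2 = (-0.4082)·(-3) + 0.4082·4 + 0.8165·(-3) = 0.4082.
u_2 = v_2 − 0.4082·e_1 = (-2.8333, 3.8333, -3.3333).
‖u_2‖ = 5.8166, so e_2 = (-0.4871, 0.6590, -0.5731).
e_1·v_3 = (-0.4082)·3 + 0.4082·1 + 0.8165·(-1) = -1.6330; e_2·v_3 = (-0.4871)·3 + 0.6590·1 + (-0.5731)·(-1) = -0.2292.
u_3 = v_3 + 1.6330·e_1 + 0.2292·e_2 = (2.2217, 1.8177, 0.2020).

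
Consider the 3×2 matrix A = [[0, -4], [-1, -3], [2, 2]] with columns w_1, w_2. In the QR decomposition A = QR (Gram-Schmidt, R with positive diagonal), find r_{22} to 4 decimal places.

w_1 = (0, -1, 2); ‖w_1‖ = 2.2361, so q_1 = (0.0000, -0.4472, 0.8944).
q_1·w_2 = 0.0000·(-4) + (-0.4472)·(-3) + 0.8944·2 = 3.1305.
u_2 = w_2 − 3.1305·q_1 = (-4.0000, -1.6000, -0.8000).
r_{22} = ‖u_2‖ = 4.3818.

r_{22} = 4.3818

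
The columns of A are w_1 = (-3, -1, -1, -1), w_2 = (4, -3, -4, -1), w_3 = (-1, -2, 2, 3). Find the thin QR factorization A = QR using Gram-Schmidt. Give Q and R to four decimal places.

Q = [[-0.8660, 0.4704, -0.0840], [-0.2887, -0.5227, -0.6843], [-0.2887, -0.6795, 0.2602], [-0.2887, -0.2091, 0.6761]], R = [[3.4641, -1.1547, 0.0000], [0.0000, 6.3770, -1.4113], [0.0000, 0.0000, 4.0010]]

q_1 = w_1/‖w_1‖ = (-3, -1, -1, -1)/3.4641 = (-0.8660, -0.2887, -0.2887, -0.2887).
r_{12} = q_1·w_2 = -1.1547.
u_2 = w_2 + 1.1547·q_1 = (3.0000, -3.3333, -4.3333, -1.3333).
‖u_2‖ = 6.3770, so q_2 = (0.4704, -0.5227, -0.6795, -0.2091).
r_{13} = q_1·w_3 = 0.0000; r_{23} = q_2·w_3 = -1.4113.
u_3 = w_3 + 0.0000·q_1 + 1.4113·q_2 = (-0.3361, -2.7377, 1.0410, 2.7049).
‖u_3‖ = 4.0010, so q_3 = (-0.0840, -0.6843, 0.2602, 0.6761).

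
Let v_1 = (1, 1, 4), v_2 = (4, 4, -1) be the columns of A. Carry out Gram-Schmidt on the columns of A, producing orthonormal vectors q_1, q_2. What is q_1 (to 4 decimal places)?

q_1 = (0.2357, 0.2357, 0.9428)

v_1 = (1, 1, 4); ‖v_1‖ = 4.2426, so q_1 = (0.2357, 0.2357, 0.9428).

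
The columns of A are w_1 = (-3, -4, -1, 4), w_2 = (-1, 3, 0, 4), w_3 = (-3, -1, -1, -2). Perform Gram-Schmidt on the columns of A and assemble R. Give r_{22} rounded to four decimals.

e_1 = w_1/‖w_1‖ = (-3, -4, -1, 4)/6.4807 = (-0.4629, -0.6172, -0.1543, 0.6172).
r_{12} = e_1·w_2 = 1.0801.
u_2 = w_2 − 1.0801·e_1 = (-0.5000, 3.6667, 0.1667, 3.3333).
r_{22} = ‖u_2‖ = 4.9833.

r_{22} = 4.9833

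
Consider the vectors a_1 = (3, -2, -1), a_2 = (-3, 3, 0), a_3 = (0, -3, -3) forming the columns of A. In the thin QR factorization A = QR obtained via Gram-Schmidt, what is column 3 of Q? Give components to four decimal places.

a_1 = (3, -2, -1); ‖a_1‖ = 3.7417, so q_1 = (0.8018, -0.5345, -0.2673).
q_1·a_2 = 0.8018·(-3) + (-0.5345)·3 + (-0.2673)·0 = -4.0089.
u_2 = a_2 + 4.0089·q_1 = (0.2143, 0.8571, -1.0714).
‖u_2‖ = 1.3887, so q_2 = (0.1543, 0.6172, -0.7715).
q_1·a_3 = 0.8018·0 + (-0.5345)·(-3) + (-0.2673)·(-3) = 2.4054; q_2·a_3 = 0.1543·0 + 0.6172·(-3) + (-0.7715)·(-3) = 0.4629.
u_3 = a_3 − 2.4054·q_1 − 0.4629·q_2 = (-2.0000, -2.0000, -2.0000).
‖u_3‖ = 3.4641, so q_3 = (-0.5774, -0.5774, -0.5774).

q_3 = (-0.5774, -0.5774, -0.5774)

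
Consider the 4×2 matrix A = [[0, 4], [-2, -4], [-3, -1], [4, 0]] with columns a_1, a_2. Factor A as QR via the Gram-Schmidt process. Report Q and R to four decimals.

Q = [[0.0000, 0.7450], [-0.3714, -0.6037], [-0.5571, 0.0257], [0.7428, -0.2826]], R = [[5.3852, 2.0426], [0.0000, 5.3691]]

a_1 = (0, -2, -3, 4); ‖a_1‖ = 5.3852, so e_1 = (0.0000, -0.3714, -0.5571, 0.7428).
e_1·a_2 = 0.0000·4 + (-0.3714)·(-4) + (-0.5571)·(-1) + 0.7428·0 = 2.0426.
u_2 = a_2 − 2.0426·e_1 = (4.0000, -3.2414, 0.1379, -1.5172).
‖u_2‖ = 5.3691, so e_2 = (0.7450, -0.6037, 0.0257, -0.2826).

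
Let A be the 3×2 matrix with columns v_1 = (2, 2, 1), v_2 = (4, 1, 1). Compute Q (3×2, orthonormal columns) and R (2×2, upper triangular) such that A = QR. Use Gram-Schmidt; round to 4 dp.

v_1 = (2, 2, 1); ‖v_1‖ = 3.0000, so q_1 = (0.6667, 0.6667, 0.3333).
q_1·v_2 = 0.6667·4 + 0.6667·1 + 0.3333·1 = 3.6667.
u_2 = v_2 − 3.6667·q_1 = (1.5556, -1.4444, -0.2222).
‖u_2‖ = 2.1344, so q_2 = (0.7288, -0.6768, -0.1041).

Q = [[0.6667, 0.7288], [0.6667, -0.6768], [0.3333, -0.1041]], R = [[3.0000, 3.6667], [0.0000, 2.1344]]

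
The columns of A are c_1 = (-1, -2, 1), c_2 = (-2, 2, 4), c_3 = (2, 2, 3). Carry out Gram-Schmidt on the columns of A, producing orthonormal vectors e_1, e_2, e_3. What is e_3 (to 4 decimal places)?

c_1 = (-1, -2, 1); ‖c_1‖ = 2.4495, so e_1 = (-0.4082, -0.8165, 0.4082).
e_1·c_2 = (-0.4082)·(-2) + (-0.8165)·2 + 0.4082·4 = 0.8165.
u_2 = c_2 − 0.8165·e_1 = (-1.6667, 2.6667, 3.6667).
‖u_2‖ = 4.8305, so e_2 = (-0.3450, 0.5521, 0.7591).
e_1·c_3 = (-0.4082)·2 + (-0.8165)·2 + 0.4082·3 = -1.2247; e_2·c_3 = (-0.3450)·2 + 0.5521·2 + 0.7591·3 = 2.6913.
u_3 = c_3 + 1.2247·e_1 − 2.6913·e_2 = (2.4286, -0.4857, 1.4571).
‖u_3‖ = 2.8735, so e_3 = (0.8452, -0.1690, 0.5071).

e_3 = (0.8452, -0.1690, 0.5071)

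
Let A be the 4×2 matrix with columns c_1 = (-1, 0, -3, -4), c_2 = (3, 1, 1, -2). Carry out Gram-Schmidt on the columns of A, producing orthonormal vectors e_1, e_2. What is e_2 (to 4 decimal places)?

e_2 = (0.7986, 0.2595, 0.3194, -0.4392)

c_1 = (-1, 0, -3, -4); ‖c_1‖ = 5.0990, so e_1 = (-0.1961, 0.0000, -0.5883, -0.7845).
e_1·c_2 = (-0.1961)·3 + 0.0000·1 + (-0.5883)·1 + (-0.7845)·(-2) = 0.3922.
u_2 = c_2 − 0.3922·e_1 = (3.0769, 1.0000, 1.2308, -1.6923).
‖u_2‖ = 3.8531, so e_2 = (0.7986, 0.2595, 0.3194, -0.4392).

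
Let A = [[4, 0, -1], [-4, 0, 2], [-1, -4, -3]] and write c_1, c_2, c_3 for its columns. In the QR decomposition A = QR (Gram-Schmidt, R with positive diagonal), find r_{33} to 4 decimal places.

r_{33} = 0.7071

c_1 = (4, -4, -1); ‖c_1‖ = 5.7446, so q_1 = (0.6963, -0.6963, -0.1741).
q_1·c_2 = 0.6963·0 + (-0.6963)·0 + (-0.1741)·(-4) = 0.6963.
u_2 = c_2 − 0.6963·q_1 = (-0.4848, 0.4848, -3.8788).
‖u_2‖ = 3.9389, so q_2 = (-0.1231, 0.1231, -0.9847).
q_1·c_3 = 0.6963·(-1) + (-0.6963)·2 + (-0.1741)·(-3) = -1.5667; q_2·c_3 = (-0.1231)·(-1) + 0.1231·2 + (-0.9847)·(-3) = 3.3235.
u_3 = c_3 + 1.5667·q_1 − 3.3235·q_2 = (0.5000, 0.5000, 0.0000).
r_{33} = ‖u_3‖ = 0.7071.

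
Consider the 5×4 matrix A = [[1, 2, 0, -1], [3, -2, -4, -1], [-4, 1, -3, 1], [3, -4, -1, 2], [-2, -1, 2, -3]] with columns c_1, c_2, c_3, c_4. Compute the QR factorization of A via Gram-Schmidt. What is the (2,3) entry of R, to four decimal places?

r_{23} = 0.8961

c_1 = (1, 3, -4, 3, -2); ‖c_1‖ = 6.2450, so e_1 = (0.1601, 0.4804, -0.6405, 0.4804, -0.3203).
e_1·c_2 = 0.1601·2 + 0.4804·(-2) + (-0.6405)·1 + 0.4804·(-4) + (-0.3203)·(-1) = -2.8823.
u_2 = c_2 + 2.8823·e_1 = (2.4615, -0.6154, -0.8462, -2.6154, -1.9231).
‖u_2‖ = 4.2062, so e_2 = (0.5852, -0.1463, -0.2012, -0.6218, -0.4572).
r_{23} = e_2·c_3 = 0.8961.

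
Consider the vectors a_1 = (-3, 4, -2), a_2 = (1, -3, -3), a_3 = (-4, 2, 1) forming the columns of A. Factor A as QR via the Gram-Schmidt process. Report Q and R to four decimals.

Q = [[-0.5571, 0.0171, -0.8303], [0.7428, -0.4368, -0.5074], [-0.3714, -0.8994, 0.2306]], R = [[5.3852, -1.6713, 3.3425], [0.0000, 4.0258, -1.8416], [0.0000, 0.0000, 2.5370]]

e_1 = a_1/‖a_1‖ = (-3, 4, -2)/5.3852 = (-0.5571, 0.7428, -0.3714).
r_{12} = e_1·a_2 = -1.6713.
u_2 = a_2 + 1.6713·e_1 = (0.0690, -1.7586, -3.6207).
‖u_2‖ = 4.0258, so e_2 = (0.0171, -0.4368, -0.8994).
r_{13} = e_1·a_3 = 3.3425; r_{23} = e_2·a_3 = -1.8416.
u_3 = a_3 − 3.3425·e_1 + 1.8416·e_2 = (-2.1064, -1.2872, 0.5851).
‖u_3‖ = 2.5370, so e_3 = (-0.8303, -0.5074, 0.2306).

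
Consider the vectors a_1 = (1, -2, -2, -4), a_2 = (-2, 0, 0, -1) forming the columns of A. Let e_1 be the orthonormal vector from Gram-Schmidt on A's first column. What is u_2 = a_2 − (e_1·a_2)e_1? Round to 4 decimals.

u_2 = (-2.0800, 0.1600, 0.1600, -0.6800)

a_1 = (1, -2, -2, -4); ‖a_1‖ = 5.0000, so e_1 = (0.2000, -0.4000, -0.4000, -0.8000).
e_1·a_2 = 0.2000·(-2) + (-0.4000)·0 + (-0.4000)·0 + (-0.8000)·(-1) = 0.4000.
u_2 = a_2 − 0.4000·e_1 = (-2.0800, 0.1600, 0.1600, -0.6800).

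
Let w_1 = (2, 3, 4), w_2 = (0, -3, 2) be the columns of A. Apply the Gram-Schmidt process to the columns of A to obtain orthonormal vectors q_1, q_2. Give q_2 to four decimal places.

q_2 = (0.0192, -0.8044, 0.5937)

w_1 = (2, 3, 4); ‖w_1‖ = 5.3852, so q_1 = (0.3714, 0.5571, 0.7428).
q_1·w_2 = 0.3714·0 + 0.5571·(-3) + 0.7428·2 = -0.1857.
u_2 = w_2 + 0.1857·q_1 = (0.0690, -2.8966, 2.1379).
‖u_2‖ = 3.6008, so q_2 = (0.0192, -0.8044, 0.5937).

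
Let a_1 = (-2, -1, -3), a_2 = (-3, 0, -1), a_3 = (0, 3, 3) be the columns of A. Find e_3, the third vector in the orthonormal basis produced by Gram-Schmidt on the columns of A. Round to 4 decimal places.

a_1 = (-2, -1, -3); ‖a_1‖ = 3.7417, so e_1 = (-0.5345, -0.2673, -0.8018).
e_1·a_2 = (-0.5345)·(-3) + (-0.2673)·0 + (-0.8018)·(-1) = 2.4054.
u_2 = a_2 − 2.4054·e_1 = (-1.7143, 0.6429, 0.9286).
‖u_2‖ = 2.0529, so e_2 = (-0.8351, 0.3132, 0.4523).
e_1·a_3 = (-0.5345)·0 + (-0.2673)·3 + (-0.8018)·3 = -3.2071; e_2·a_3 = (-0.8351)·0 + 0.3132·3 + 0.4523·3 = 2.2964.
u_3 = a_3 + 3.2071·e_1 − 2.2964·e_2 = (0.2034, 1.4237, -0.6102).
‖u_3‖ = 1.5623, so e_3 = (0.1302, 0.9113, -0.3906).

e_3 = (0.1302, 0.9113, -0.3906)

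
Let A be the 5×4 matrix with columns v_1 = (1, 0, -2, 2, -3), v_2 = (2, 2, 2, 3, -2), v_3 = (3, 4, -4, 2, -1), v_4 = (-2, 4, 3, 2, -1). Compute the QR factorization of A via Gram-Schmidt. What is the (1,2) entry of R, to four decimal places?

v_1 = (1, 0, -2, 2, -3); ‖v_1‖ = 4.2426, so e_1 = (0.2357, 0.0000, -0.4714, 0.4714, -0.7071).
r_{12} = e_1·v_2 = 2.3570.

r_{12} = 2.3570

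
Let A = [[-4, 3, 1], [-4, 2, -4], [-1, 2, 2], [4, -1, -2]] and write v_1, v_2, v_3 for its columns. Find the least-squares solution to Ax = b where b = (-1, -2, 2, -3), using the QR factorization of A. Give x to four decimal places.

v_1 = (-4, -4, -1, 4); ‖v_1‖ = 7.0000, so e_1 = (-0.5714, -0.5714, -0.1429, 0.5714).
e_1·v_2 = (-0.5714)·3 + (-0.5714)·2 + (-0.1429)·2 + 0.5714·(-1) = -3.7143.
u_2 = v_2 + 3.7143·e_1 = (0.8776, -0.1224, 1.4694, 1.1224).
‖u_2‖ = 2.0504, so e_2 = (0.4280, -0.0597, 0.7166, 0.5474).
e_1·v_3 = (-0.5714)·1 + (-0.5714)·(-4) + (-0.1429)·2 + 0.5714·(-2) = 0.2857; e_2·v_3 = 0.4280·1 + (-0.0597)·(-4) + 0.7166·2 + 0.5474·(-2) = 1.0053.
u_3 = v_3 − 0.2857·e_1 − 1.0053·e_2 = (0.7330, -3.7767, 1.3204, -2.7136).
‖u_3‖ = 4.8896, so e_3 = (0.1499, -0.7724, 0.2700, -0.5550).
Qᵀb = (-0.2857, -0.5176, 3.5999).
Back-substitute: x_3 = 3.5999/4.8896 = 0.7362.
x_2 = (-0.5176 − 1.0053·0.7362)/2.0504 = -0.6134.
x_1 = (-0.2857 + 3.7143·(-0.6134) − 0.2857·0.7362)/7.0000 = -0.3963.

x = (-0.3963, -0.6134, 0.7362)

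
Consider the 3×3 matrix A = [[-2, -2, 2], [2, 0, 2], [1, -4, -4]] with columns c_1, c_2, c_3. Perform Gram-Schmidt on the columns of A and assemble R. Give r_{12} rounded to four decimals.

c_1 = (-2, 2, 1); ‖c_1‖ = 3.0000, so q_1 = (-0.6667, 0.6667, 0.3333).
r_{12} = q_1·c_2 = 0.0000.

r_{12} = 0.0000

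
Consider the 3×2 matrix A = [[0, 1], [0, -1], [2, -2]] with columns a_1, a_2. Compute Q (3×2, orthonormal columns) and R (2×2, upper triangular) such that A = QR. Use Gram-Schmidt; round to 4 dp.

Q = [[0.0000, 0.7071], [0.0000, -0.7071], [1.0000, 0.0000]], R = [[2.0000, -2.0000], [0.0000, 1.4142]]

e_1 = a_1/‖a_1‖ = (0, 0, 2)/2.0000 = (0.0000, 0.0000, 1.0000).
r_{12} = e_1·a_2 = -2.0000.
u_2 = a_2 + 2.0000·e_1 = (1.0000, -1.0000, 0.0000).
‖u_2‖ = 1.4142, so e_2 = (0.7071, -0.7071, 0.0000).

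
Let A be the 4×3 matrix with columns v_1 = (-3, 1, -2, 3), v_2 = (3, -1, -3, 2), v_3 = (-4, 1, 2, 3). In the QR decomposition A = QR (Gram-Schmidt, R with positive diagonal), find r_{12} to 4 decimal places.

v_1 = (-3, 1, -2, 3); ‖v_1‖ = 4.7958, so e_1 = (-0.6255, 0.2085, -0.4170, 0.6255).
r_{12} = e_1·v_2 = 0.4170.

r_{12} = 0.4170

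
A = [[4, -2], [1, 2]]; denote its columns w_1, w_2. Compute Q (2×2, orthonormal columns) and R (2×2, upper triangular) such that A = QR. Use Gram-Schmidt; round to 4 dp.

w_1 = (4, 1); ‖w_1‖ = 4.1231, so e_1 = (0.9701, 0.2425).
e_1·w_2 = 0.9701·(-2) + 0.2425·2 = -1.4552.
u_2 = w_2 + 1.4552·e_1 = (-0.5882, 2.3529).
‖u_2‖ = 2.4254, so e_2 = (-0.2425, 0.9701).

Q = [[0.9701, -0.2425], [0.2425, 0.9701]], R = [[4.1231, -1.4552], [0.0000, 2.4254]]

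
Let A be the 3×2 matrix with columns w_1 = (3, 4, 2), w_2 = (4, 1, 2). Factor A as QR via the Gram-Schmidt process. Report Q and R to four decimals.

Q = [[0.5571, 0.7193], [0.7428, -0.6551], [0.3714, 0.2312]], R = [[5.3852, 3.7139], [0.0000, 2.6846]]

w_1 = (3, 4, 2); ‖w_1‖ = 5.3852, so e_1 = (0.5571, 0.7428, 0.3714).
e_1·w_2 = 0.5571·4 + 0.7428·1 + 0.3714·2 = 3.7139.
u_2 = w_2 − 3.7139·e_1 = (1.9310, -1.7586, 0.6207).
‖u_2‖ = 2.6846, so e_2 = (0.7193, -0.6551, 0.2312).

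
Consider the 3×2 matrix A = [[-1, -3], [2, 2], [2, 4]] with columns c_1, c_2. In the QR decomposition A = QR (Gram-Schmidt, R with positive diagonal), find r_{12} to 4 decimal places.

c_1 = (-1, 2, 2); ‖c_1‖ = 3.0000, so q_1 = (-0.3333, 0.6667, 0.6667).
r_{12} = q_1·c_2 = 5.0000.

r_{12} = 5.0000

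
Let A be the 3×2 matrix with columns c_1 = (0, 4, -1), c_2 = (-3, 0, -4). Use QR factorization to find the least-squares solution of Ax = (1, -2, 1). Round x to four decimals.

x = (-0.4817, -0.2029)

c_1 = (0, 4, -1); ‖c_1‖ = 4.1231, so e_1 = (0.0000, 0.9701, -0.2425).
e_1·c_2 = 0.0000·(-3) + 0.9701·0 + (-0.2425)·(-4) = 0.9701.
u_2 = c_2 − 0.9701·e_1 = (-3.0000, -0.9412, -3.7647).
‖u_2‖ = 4.9050, so e_2 = (-0.6116, -0.1919, -0.7675).
Qᵀb = (-2.1828, -0.9954).
Back-substitute: x_2 = -0.9954/4.9050 = -0.2029.
x_1 = (-2.1828 − 0.9701·(-0.2029))/4.1231 = -0.4817.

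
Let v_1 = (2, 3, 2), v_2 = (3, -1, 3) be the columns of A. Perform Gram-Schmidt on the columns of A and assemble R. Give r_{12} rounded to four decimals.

q_1 = v_1/‖v_1‖ = (2, 3, 2)/4.1231 = (0.4851, 0.7276, 0.4851).
r_{12} = q_1·v_2 = 2.1828.

r_{12} = 2.1828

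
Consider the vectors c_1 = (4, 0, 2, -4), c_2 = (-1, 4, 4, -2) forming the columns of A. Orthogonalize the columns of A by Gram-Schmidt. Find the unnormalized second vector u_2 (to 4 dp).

q_1 = c_1/‖c_1‖ = (4, 0, 2, -4)/6.0000 = (0.6667, 0.0000, 0.3333, -0.6667).
r_{12} = q_1·c_2 = 2.0000.
u_2 = c_2 − 2.0000·q_1 = (-2.3333, 4.0000, 3.3333, -0.6667).

u_2 = (-2.3333, 4.0000, 3.3333, -0.6667)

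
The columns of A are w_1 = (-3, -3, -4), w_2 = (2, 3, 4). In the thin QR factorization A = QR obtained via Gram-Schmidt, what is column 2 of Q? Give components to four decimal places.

q_2 = (-0.8575, 0.3087, 0.4116)

w_1 = (-3, -3, -4); ‖w_1‖ = 5.8310, so q_1 = (-0.5145, -0.5145, -0.6860).
q_1·w_2 = (-0.5145)·2 + (-0.5145)·3 + (-0.6860)·4 = -5.3165.
u_2 = w_2 + 5.3165·q_1 = (-0.7353, 0.2647, 0.3529).
‖u_2‖ = 0.8575, so q_2 = (-0.8575, 0.3087, 0.4116).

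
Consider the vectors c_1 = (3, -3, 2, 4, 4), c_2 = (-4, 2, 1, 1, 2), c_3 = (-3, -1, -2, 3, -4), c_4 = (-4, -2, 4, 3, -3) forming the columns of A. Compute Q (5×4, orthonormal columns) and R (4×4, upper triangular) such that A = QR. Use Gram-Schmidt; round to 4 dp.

c_1 = (3, -3, 2, 4, 4); ‖c_1‖ = 7.3485, so e_1 = (0.4082, -0.4082, 0.2722, 0.5443, 0.5443).
e_1·c_2 = 0.4082·(-4) + (-0.4082)·2 + 0.2722·1 + 0.5443·1 + 0.5443·2 = -0.5443.
u_2 = c_2 + 0.5443·e_1 = (-3.7778, 1.7778, 1.1481, 1.2963, 2.2963).
‖u_2‖ = 5.0699, so e_2 = (-0.7451, 0.3507, 0.2265, 0.2557, 0.4529).
e_1·c_3 = 0.4082·(-3) + (-0.4082)·(-1) + 0.2722·(-2) + 0.5443·3 + 0.5443·(-4) = -1.9052; e_2·c_3 = (-0.7451)·(-3) + 0.3507·(-1) + 0.2265·(-2) + 0.2557·3 + 0.4529·(-4) = 0.3872.
u_3 = c_3 + 1.9052·e_1 − 0.3872·e_2 = (-1.9337, -1.9135, -1.5692, 3.9380, -3.1383).
‖u_3‖ = 5.9347, so e_3 = (-0.3258, -0.3224, -0.2644, 0.6636, -0.5288).
e_1·c_4 = 0.4082·(-4) + (-0.4082)·(-2) + 0.2722·4 + 0.5443·3 + 0.5443·(-3) = 0.2722; e_2·c_4 = (-0.7451)·(-4) + 0.3507·(-2) + 0.2265·4 + 0.2557·3 + 0.4529·(-3) = 2.5934; e_3·c_4 = (-0.3258)·(-4) + (-0.3224)·(-2) + (-0.2644)·4 + 0.6636·3 + (-0.5288)·(-3) = 4.4677.
u_4 = c_4 − 0.2722·e_1 − 2.5934·e_2 − 4.4677·e_3 = (-0.7229, -1.3577, 4.5199, -0.7758, -1.9602).
‖u_4‖ = 5.2192, so e_4 = (-0.1385, -0.2601, 0.8660, -0.1487, -0.3756).

Q = [[0.4082, -0.7451, -0.3258, -0.1385], [-0.4082, 0.3507, -0.3224, -0.2601], [0.2722, 0.2265, -0.2644, 0.8660], [0.5443, 0.2557, 0.6636, -0.1487], [0.5443, 0.4529, -0.5288, -0.3756]], R = [[7.3485, -0.5443, -1.9052, 0.2722], [0.0000, 5.0699, 0.3872, 2.5934], [0.0000, 0.0000, 5.9347, 4.4677], [0.0000, 0.0000, 0.0000, 5.2192]]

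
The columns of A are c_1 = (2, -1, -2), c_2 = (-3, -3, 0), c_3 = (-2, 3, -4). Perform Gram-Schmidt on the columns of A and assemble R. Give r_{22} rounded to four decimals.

r_{22} = 4.1231

c_1 = (2, -1, -2); ‖c_1‖ = 3.0000, so q_1 = (0.6667, -0.3333, -0.6667).
q_1·c_2 = 0.6667·(-3) + (-0.3333)·(-3) + (-0.6667)·0 = -1.0000.
u_2 = c_2 + 1.0000·q_1 = (-2.3333, -3.3333, -0.6667).
r_{22} = ‖u_2‖ = 4.1231.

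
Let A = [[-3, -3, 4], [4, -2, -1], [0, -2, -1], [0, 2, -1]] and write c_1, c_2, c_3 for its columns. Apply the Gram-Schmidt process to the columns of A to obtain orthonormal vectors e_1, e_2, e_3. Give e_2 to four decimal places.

e_2 = (-0.6291, -0.4718, -0.4369, 0.4369)

e_1 = c_1/‖c_1‖ = (-3, 4, 0, 0)/5.0000 = (-0.6000, 0.8000, 0.0000, 0.0000).
r_{12} = e_1·c_2 = 0.2000.
u_2 = c_2 − 0.2000·e_1 = (-2.8800, -2.1600, -2.0000, 2.0000).
‖u_2‖ = 4.5782, so e_2 = (-0.6291, -0.4718, -0.4369, 0.4369).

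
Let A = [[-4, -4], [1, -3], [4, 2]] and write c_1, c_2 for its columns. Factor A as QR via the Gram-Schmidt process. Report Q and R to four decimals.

Q = [[-0.6963, -0.3678], [0.1741, -0.9196], [0.6963, -0.1379]], R = [[5.7446, 3.6556], [0.0000, 3.9543]]

c_1 = (-4, 1, 4); ‖c_1‖ = 5.7446, so e_1 = (-0.6963, 0.1741, 0.6963).
e_1·c_2 = (-0.6963)·(-4) + 0.1741·(-3) + 0.6963·2 = 3.6556.
u_2 = c_2 − 3.6556·e_1 = (-1.4545, -3.6364, -0.5455).
‖u_2‖ = 3.9543, so e_2 = (-0.3678, -0.9196, -0.1379).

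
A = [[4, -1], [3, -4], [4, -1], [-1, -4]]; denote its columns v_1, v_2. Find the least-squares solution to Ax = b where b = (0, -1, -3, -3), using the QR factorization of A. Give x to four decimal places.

v_1 = (4, 3, 4, -1); ‖v_1‖ = 6.4807, so q_1 = (0.6172, 0.4629, 0.6172, -0.1543).
q_1·v_2 = 0.6172·(-1) + 0.4629·(-4) + 0.6172·(-1) + (-0.1543)·(-4) = -2.4689.
u_2 = v_2 + 2.4689·q_1 = (0.5238, -2.8571, 0.5238, -4.3810).
‖u_2‖ = 5.2825, so q_2 = (0.0992, -0.5409, 0.0992, -0.8293).
Qᵀb = (-1.8516, 2.7314).
Back-substitute: x_2 = 2.7314/5.2825 = 0.5171.
x_1 = (-1.8516 + 2.4689·0.5171)/6.4807 = -0.0887.

x = (-0.0887, 0.5171)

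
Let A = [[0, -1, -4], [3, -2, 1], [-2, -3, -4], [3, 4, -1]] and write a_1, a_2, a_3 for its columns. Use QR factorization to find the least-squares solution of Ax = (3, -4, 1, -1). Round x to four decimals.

x = (-0.8279, 0.4278, -0.4898)

a_1 = (0, 3, -2, 3); ‖a_1‖ = 4.6904, so e_1 = (0.0000, 0.6396, -0.4264, 0.6396).
e_1·a_2 = 0.0000·(-1) + 0.6396·(-2) + (-0.4264)·(-3) + 0.6396·4 = 2.5584.
u_2 = a_2 − 2.5584·e_1 = (-1.0000, -3.6364, -1.9091, 2.3636).
‖u_2‖ = 4.8430, so e_2 = (-0.2065, -0.7509, -0.3942, 0.4881).
e_1·a_3 = 0.0000·(-4) + 0.6396·1 + (-0.4264)·(-4) + 0.6396·(-1) = 1.7056; e_2·a_3 = (-0.2065)·(-4) + (-0.7509)·1 + (-0.3942)·(-4) + 0.4881·(-1) = 1.1638.
u_3 = a_3 − 1.7056·e_1 − 1.1638·e_2 = (-3.7597, 0.7829, -2.8140, -2.6589).
‖u_3‖ = 5.4531, so e_3 = (-0.6895, 0.1436, -0.5160, -0.4876).
Qᵀb = (-3.6244, 1.5017, -2.6711).
Back-substitute: x_3 = -2.6711/5.4531 = -0.4898.
x_2 = (1.5017 − 1.1638·(-0.4898))/4.8430 = 0.4278.
x_1 = (-3.6244 − 2.5584·0.4278 − 1.7056·(-0.4898))/4.6904 = -0.8279.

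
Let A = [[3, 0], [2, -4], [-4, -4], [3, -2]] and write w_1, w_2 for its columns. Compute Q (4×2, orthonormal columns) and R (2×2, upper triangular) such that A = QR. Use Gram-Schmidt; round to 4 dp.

w_1 = (3, 2, -4, 3); ‖w_1‖ = 6.1644, so q_1 = (0.4867, 0.3244, -0.6489, 0.4867).
q_1·w_2 = 0.4867·0 + 0.3244·(-4) + (-0.6489)·(-4) + 0.4867·(-2) = 0.3244.
u_2 = w_2 − 0.3244·q_1 = (-0.1579, -4.1053, -3.7895, -2.1579).
‖u_2‖ = 5.9912, so q_2 = (-0.0264, -0.6852, -0.6325, -0.3602).

Q = [[0.4867, -0.0264], [0.3244, -0.6852], [-0.6489, -0.6325], [0.4867, -0.3602]], R = [[6.1644, 0.3244], [0.0000, 5.9912]]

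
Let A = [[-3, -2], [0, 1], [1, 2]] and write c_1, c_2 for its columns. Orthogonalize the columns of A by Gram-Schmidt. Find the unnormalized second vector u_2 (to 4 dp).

u_2 = (0.4000, 1.0000, 1.2000)

c_1 = (-3, 0, 1); ‖c_1‖ = 3.1623, so e_1 = (-0.9487, 0.0000, 0.3162).
e_1·c_2 = (-0.9487)·(-2) + 0.0000·1 + 0.3162·2 = 2.5298.
u_2 = c_2 − 2.5298·e_1 = (0.4000, 1.0000, 1.2000).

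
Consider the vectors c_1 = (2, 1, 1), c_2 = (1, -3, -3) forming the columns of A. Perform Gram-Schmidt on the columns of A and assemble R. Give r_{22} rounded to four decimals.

c_1 = (2, 1, 1); ‖c_1‖ = 2.4495, so e_1 = (0.8165, 0.4082, 0.4082).
e_1·c_2 = 0.8165·1 + 0.4082·(-3) + 0.4082·(-3) = -1.6330.
u_2 = c_2 + 1.6330·e_1 = (2.3333, -2.3333, -2.3333).
r_{22} = ‖u_2‖ = 4.0415.

r_{22} = 4.0415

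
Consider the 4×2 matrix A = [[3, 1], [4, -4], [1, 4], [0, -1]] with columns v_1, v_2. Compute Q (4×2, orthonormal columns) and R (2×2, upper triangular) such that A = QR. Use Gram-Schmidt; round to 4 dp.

Q = [[0.5883, 0.3668], [0.7845, -0.4706], [0.1961, 0.7820], [0.0000, -0.1799]], R = [[5.0990, -1.7650], [0.0000, 5.5574]]

v_1 = (3, 4, 1, 0); ‖v_1‖ = 5.0990, so e_1 = (0.5883, 0.7845, 0.1961, 0.0000).
e_1·v_2 = 0.5883·1 + 0.7845·(-4) + 0.1961·4 + 0.0000·(-1) = -1.7650.
u_2 = v_2 + 1.7650·e_1 = (2.0385, -2.6154, 4.3462, -1.0000).
‖u_2‖ = 5.5574, so e_2 = (0.3668, -0.4706, 0.7820, -0.1799).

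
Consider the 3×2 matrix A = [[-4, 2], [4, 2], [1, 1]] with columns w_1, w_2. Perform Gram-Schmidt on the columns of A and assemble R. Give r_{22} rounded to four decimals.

r_{22} = 2.9949

w_1 = (-4, 4, 1); ‖w_1‖ = 5.7446, so e_1 = (-0.6963, 0.6963, 0.1741).
e_1·w_2 = (-0.6963)·2 + 0.6963·2 + 0.1741·1 = 0.1741.
u_2 = w_2 − 0.1741·e_1 = (2.1212, 1.8788, 0.9697).
r_{22} = ‖u_2‖ = 2.9949.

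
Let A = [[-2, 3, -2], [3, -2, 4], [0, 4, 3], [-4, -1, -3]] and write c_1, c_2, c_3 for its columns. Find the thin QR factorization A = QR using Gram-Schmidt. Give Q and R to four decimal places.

Q = [[-0.3714, 0.4644, -0.2920], [0.5571, -0.2224, 0.5130], [0.0000, 0.7587, 0.6082], [-0.7428, -0.3990, 0.5307]], R = [[5.3852, -1.4856, 5.1995], [0.0000, 5.2719, 1.6548], [0.0000, 0.0000, 2.8683]]

c_1 = (-2, 3, 0, -4); ‖c_1‖ = 5.3852, so e_1 = (-0.3714, 0.5571, 0.0000, -0.7428).
e_1·c_2 = (-0.3714)·3 + 0.5571·(-2) + 0.0000·4 + (-0.7428)·(-1) = -1.4856.
u_2 = c_2 + 1.4856·e_1 = (2.4483, -1.1724, 4.0000, -2.1034).
‖u_2‖ = 5.2719, so e_2 = (0.4644, -0.2224, 0.7587, -0.3990).
e_1·c_3 = (-0.3714)·(-2) + 0.5571·4 + 0.0000·3 + (-0.7428)·(-3) = 5.1995; e_2·c_3 = 0.4644·(-2) + (-0.2224)·4 + 0.7587·3 + (-0.3990)·(-3) = 1.6548.
u_3 = c_3 − 5.1995·e_1 − 1.6548·e_2 = (-0.8375, 1.4715, 1.7444, 1.5223).
‖u_3‖ = 2.8683, so e_3 = (-0.2920, 0.5130, 0.6082, 0.5307).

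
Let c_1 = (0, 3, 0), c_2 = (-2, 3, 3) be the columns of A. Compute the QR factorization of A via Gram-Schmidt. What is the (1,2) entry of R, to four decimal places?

r_{12} = 3.0000

c_1 = (0, 3, 0); ‖c_1‖ = 3.0000, so e_1 = (0.0000, 1.0000, 0.0000).
r_{12} = e_1·c_2 = 3.0000.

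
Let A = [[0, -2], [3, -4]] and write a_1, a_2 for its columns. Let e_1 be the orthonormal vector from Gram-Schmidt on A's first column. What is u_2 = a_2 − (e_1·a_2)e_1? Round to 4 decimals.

a_1 = (0, 3); ‖a_1‖ = 3.0000, so e_1 = (0.0000, 1.0000).
e_1·a_2 = 0.0000·(-2) + 1.0000·(-4) = -4.0000.
u_2 = a_2 + 4.0000·e_1 = (-2.0000, 0.0000).

u_2 = (-2.0000, 0.0000)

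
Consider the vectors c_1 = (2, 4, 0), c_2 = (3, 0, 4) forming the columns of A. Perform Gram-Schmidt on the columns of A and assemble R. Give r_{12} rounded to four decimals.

c_1 = (2, 4, 0); ‖c_1‖ = 4.4721, so e_1 = (0.4472, 0.8944, 0.0000).
r_{12} = e_1·c_2 = 1.3416.

r_{12} = 1.3416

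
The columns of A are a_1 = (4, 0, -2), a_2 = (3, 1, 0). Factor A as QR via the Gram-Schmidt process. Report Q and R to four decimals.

Q = [[0.8944, 0.3586], [0.0000, 0.5976], [-0.4472, 0.7171]], R = [[4.4721, 2.6833], [0.0000, 1.6733]]

q_1 = a_1/‖a_1‖ = (4, 0, -2)/4.4721 = (0.8944, 0.0000, -0.4472).
r_{12} = q_1·a_2 = 2.6833.
u_2 = a_2 − 2.6833·q_1 = (0.6000, 1.0000, 1.2000).
‖u_2‖ = 1.6733, so q_2 = (0.3586, 0.5976, 0.7171).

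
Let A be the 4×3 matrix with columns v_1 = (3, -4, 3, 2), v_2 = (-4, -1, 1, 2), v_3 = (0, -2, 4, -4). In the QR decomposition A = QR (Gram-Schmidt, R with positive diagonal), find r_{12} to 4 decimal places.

e_1 = v_1/‖v_1‖ = (3, -4, 3, 2)/6.1644 = (0.4867, -0.6489, 0.4867, 0.3244).
r_{12} = e_1·v_2 = -0.1622.

r_{12} = -0.1622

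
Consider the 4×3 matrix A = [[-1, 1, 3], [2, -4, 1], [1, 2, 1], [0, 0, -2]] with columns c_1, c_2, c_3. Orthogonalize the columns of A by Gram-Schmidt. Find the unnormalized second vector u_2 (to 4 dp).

c_1 = (-1, 2, 1, 0); ‖c_1‖ = 2.4495, so e_1 = (-0.4082, 0.8165, 0.4082, 0.0000).
e_1·c_2 = (-0.4082)·1 + 0.8165·(-4) + 0.4082·2 + 0.0000·0 = -2.8577.
u_2 = c_2 + 2.8577·e_1 = (-0.1667, -1.6667, 3.1667, 0.0000).

u_2 = (-0.1667, -1.6667, 3.1667, 0.0000)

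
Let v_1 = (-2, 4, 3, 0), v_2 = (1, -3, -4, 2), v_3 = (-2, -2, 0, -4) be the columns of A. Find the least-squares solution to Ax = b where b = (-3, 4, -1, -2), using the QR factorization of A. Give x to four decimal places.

q_1 = v_1/‖v_1‖ = (-2, 4, 3, 0)/5.3852 = (-0.3714, 0.7428, 0.5571, 0.0000).
r_{12} = q_1·v_2 = -4.8281.
u_2 = v_2 + 4.8281·q_1 = (-0.7931, 0.5862, -1.3103, 2.0000).
‖u_2‖ = 2.5864, so q_2 = (-0.3066, 0.2266, -0.5066, 0.7733).
r_{13} = q_1·v_3 = -0.7428; r_{23} = q_2·v_3 = -2.9331.
u_3 = v_3 + 0.7428·q_1 + 2.9331·q_2 = (-3.1753, -0.7835, -1.0722, -1.7320).
‖u_3‖ = 3.8530, so q_3 = (-0.8241, -0.2034, -0.2783, -0.4495).
Qᵀb = (3.5282, 0.7866, 2.8362).
Back-substitute: x_3 = 2.8362/3.8530 = 0.7361.
x_2 = (0.7866 + 2.9331·0.7361)/2.5864 = 1.1389.
x_1 = (3.5282 + 4.8281·1.1389 + 0.7428·0.7361)/5.3852 = 1.7778.

x = (1.7778, 1.1389, 0.7361)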